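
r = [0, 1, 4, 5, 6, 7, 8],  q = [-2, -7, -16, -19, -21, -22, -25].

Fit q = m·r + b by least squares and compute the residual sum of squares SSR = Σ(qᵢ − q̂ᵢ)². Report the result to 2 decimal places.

SSR = 9.12

Entries of MᵀM: Σr·r = 191, Σr = 31, Σ1 = 7.
For Mᵀq: Σr·q = -646, Σq = -112.
Normal equations: [[191, 31]; [31, 7]]·[m, b]ᵀ = [-646, -112]ᵀ.
det = 191·7 − 31² = 376.
m = ((-646)·7 − 31·(-112))/376 = -525/188; b = (191·(-112) − 31·(-646))/376 = -683/188.
Residuals: 307/188, -27/47, -225/188, -66/47, -115/188, 111/94, 183/188; SSR = 857/94.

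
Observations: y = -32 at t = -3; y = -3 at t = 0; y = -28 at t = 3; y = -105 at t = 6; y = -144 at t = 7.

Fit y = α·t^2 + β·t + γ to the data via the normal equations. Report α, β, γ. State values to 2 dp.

From the data, Σt^2·t^2 = 3859, Σt^2·t = 559, Σt^2 = 103, Σt·t = 103, Σt = 13, Σ1 = 5.
Moment sums: Σt^2·y = -11376, Σt·y = -1626, Σy = -312.
Normal equations: [[3859, 559, 103]; [559, 103, 13]; [103, 13, 5]]·[α, β, γ]ᵀ = [-11376, -1626, -312]ᵀ.
Row-reducing yields α = -43828/14757, β = 10675/14757, γ = -15245/4919.

α = -2.97, β = 0.72, γ = -3.10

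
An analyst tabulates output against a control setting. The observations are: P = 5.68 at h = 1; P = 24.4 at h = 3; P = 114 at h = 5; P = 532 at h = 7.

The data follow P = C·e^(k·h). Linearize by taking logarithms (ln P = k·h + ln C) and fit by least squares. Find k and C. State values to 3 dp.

Linearized form: ln P = k·h + ln C. From the 4 transformed points,
AᵀA = [[84.0000, 16.0000]; [16.0000, 4]], rhs = [78.9382, 15.9444]ᵀ  (here Σh = 16.0000, Σ(h)² = 84.0000, Σln P = 15.9444, Σh·ln P = 78.9382).
Δ = 84.0000·4 − (16.0000)² = 80.0000; k = (78.9382·4 − 16.0000·15.9444)/80.0000 = 0.75803, ln C = (84.0000·15.9444 − 16.0000·78.9382)/80.0000 = 0.95396, so C = exp(0.95396) = 2.59596.

k = 0.758, C = 2.596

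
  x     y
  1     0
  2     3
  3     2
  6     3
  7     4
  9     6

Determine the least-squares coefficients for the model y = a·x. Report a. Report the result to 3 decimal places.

a = 0.622

Sums needed: Σx·x = 180.
For Mᵀy: Σx·y = 112.
MᵀM·[a]ᵀ = Mᵀy becomes [[180]]·[a]ᵀ = [112]ᵀ.
Hence a = 112 / 180 ≈ 0.622222.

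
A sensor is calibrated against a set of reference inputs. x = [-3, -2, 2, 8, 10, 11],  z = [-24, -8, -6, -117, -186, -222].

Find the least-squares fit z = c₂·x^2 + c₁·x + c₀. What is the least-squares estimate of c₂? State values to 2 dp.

c₂ = -1.95

The normal system AᵀA·[c₂, c₁, c₀]ᵀ = Aᵀz is [[28850, 2816, 302]; [2816, 302, 26]; [302, 26, 6]]·[c₂, c₁, c₀]ᵀ = [-53222, -5162, -563]ᵀ.
Solving the 3×3 system (Gaussian elimination) gives c₂ = -60797/31222, c₁ = 35095/31222, c₀ = -21627/31222.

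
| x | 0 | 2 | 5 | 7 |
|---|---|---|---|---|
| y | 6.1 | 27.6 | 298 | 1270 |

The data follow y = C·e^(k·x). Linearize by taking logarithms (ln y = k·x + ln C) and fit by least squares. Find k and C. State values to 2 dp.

k = 0.77, C = 6.09

Taking logs, ln y = k·x + ln C, so regress ln y on x.
Σx = 14.0000, Σ(x)² = 78.0000, Σln y = 17.9700, Σx·ln y = 85.1485.
Normal system: [[78.0000, 14.0000]; [14.0000, 4]]·[k, ln C]ᵀ = [85.1485, 17.9700]ᵀ.
Slope k = (n·Σx·ln y − Σx·Σln y)/(n·Σ(x)² − (Σx)²) = (4·85.1485 − 14.0000·17.9700)/116.0000 = 0.76737; ln C = (Σln y − k·Σx)/n = 1.80671, so C = exp(1.80671) = 6.09039.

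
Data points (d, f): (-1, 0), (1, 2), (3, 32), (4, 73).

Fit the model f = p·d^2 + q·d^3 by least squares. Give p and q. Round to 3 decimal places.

Sums needed: Σd^2·d^2 = 339, Σd^2·d^3 = 1267, Σd^3·d^3 = 4827.
Right-hand side: Σd^2·f = 1458, Σd^3·f = 5538.
Normal equations: [[339, 1267]; [1267, 4827]]·[p, q]ᵀ = [1458, 5538]ᵀ.
Δ = 339·4827 − 1267² = 31064.
p = (1458·4827 − 1267·5538)/31064 = 240/353; q = (339·5538 − 1267·1458)/31064 = 342/353.

p = 0.680, q = 0.969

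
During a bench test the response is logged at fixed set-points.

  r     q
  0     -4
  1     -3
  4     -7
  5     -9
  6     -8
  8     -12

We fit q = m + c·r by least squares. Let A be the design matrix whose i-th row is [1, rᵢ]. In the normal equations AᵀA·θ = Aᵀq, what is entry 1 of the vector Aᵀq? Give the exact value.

Entry 1 ↔ basis 1, so (Aᵀq)_{1} = Σᵢ qᵢ = (1)·(-4) + (1)·(-3) + (1)·(-7) + (1)·(-9) + (1)·(-8) + (1)·(-12) = -43.

-43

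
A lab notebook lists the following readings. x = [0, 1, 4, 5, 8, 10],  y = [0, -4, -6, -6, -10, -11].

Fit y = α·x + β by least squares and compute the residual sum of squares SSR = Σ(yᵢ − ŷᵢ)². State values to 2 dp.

SSR = 5.50

With design matrix M, MᵀM = [[206, 28]; [28, 6]] and Mᵀy = [-248, -37]ᵀ.
Δ = 206·6 − 28² = 452.
α = ((-248)·6 − 28·(-37))/452 = -1; β = (206·(-37) − 28·(-248))/452 = -3/2.
Residuals: 3/2, -3/2, -1/2, 1/2, -1/2, 1/2; SSR = 11/2.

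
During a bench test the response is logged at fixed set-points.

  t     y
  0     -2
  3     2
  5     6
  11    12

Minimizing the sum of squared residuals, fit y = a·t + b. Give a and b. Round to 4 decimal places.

Setting ∂/∂a … = 0 gives: 155·a + 19·b = 168;  19·a + 4·b = 18.
Eliminating b: 4·(row 1) − 19·(row 2) gives 259·a = 4·168 − 19·18 = 330, so a = 330/259.
Then b = (18 − 19·(330/259))/4 = -402/259.

a = 1.2741, b = -1.5521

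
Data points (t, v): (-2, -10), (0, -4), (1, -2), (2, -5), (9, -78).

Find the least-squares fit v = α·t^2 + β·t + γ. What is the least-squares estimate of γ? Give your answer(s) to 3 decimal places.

Compute the Gram sums: Σt^2·t^2 = 6594, Σt^2·t = 730, Σt^2 = 90, Σt·t = 90, Σt = 10, Σ1 = 5.
Right-hand side: Σt^2·v = -6380, Σt·v = -694, Σv = -99.
Normal equations: [[6594, 730, 90]; [730, 90, 10]; [90, 10, 5]]·[α, β, γ]ᵀ = [-6380, -694, -99]ᵀ.
Inverting the 3×3 Gram matrix, [α, β, γ]ᵀ = [-2453/2284, 15449/11420, -9061/2855]ᵀ.

γ = -3.174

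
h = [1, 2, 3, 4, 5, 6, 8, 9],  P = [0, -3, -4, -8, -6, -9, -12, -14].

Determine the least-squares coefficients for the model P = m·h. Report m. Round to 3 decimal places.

m = -1.508

Compute the Gram sums: Σh·h = 236.
Moment sums: Σh·P = -356.
MᵀM·[m]ᵀ = MᵀP becomes [[236]]·[m]ᵀ = [-356]ᵀ.
m = (-356)/236 = -1.50847.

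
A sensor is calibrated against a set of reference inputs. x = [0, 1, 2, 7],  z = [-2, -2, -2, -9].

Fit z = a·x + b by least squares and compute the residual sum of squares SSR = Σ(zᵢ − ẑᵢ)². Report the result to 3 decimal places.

SSR = 2.534

Normal-equation sums: Σx·x = 54, Σx = 10, Σ1 = 4.
Moment sums: Σx·z = -69, Σz = -15.
Normal equations: [[54, 10]; [10, 4]]·[a, b]ᵀ = [-69, -15]ᵀ.
Eliminating b: 4·(row 1) − 10·(row 2) gives 116·a = 4·(-69) − 10·(-15) = -126, so a = -63/58.
Then b = ((-15) − 10·(-63/58))/4 = -30/29.
Residuals: -28/29, 7/58, 35/29, -21/58; SSR = 147/58.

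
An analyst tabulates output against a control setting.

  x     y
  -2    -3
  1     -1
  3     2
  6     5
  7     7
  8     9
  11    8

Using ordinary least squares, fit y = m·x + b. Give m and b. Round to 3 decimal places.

Entries of MᵀM: Σx·x = 284, Σx = 34, Σ1 = 7.
For Mᵀy: Σx·y = 250, Σy = 27.
MᵀM·[m, b]ᵀ = Mᵀy becomes [[284, 34]; [34, 7]]·[m, b]ᵀ = [250, 27]ᵀ.
Determinant 284·7 − 34² = 832.
m = (250·7 − 34·27)/832 = 1; b = (284·27 − 34·250)/832 = -1.

m = 1.000, b = -1.000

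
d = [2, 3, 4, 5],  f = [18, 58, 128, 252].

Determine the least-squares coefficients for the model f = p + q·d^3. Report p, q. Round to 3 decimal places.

Normal-equation sums: Σ1 = 4, Σd^3 = 224, Σd^3·d^3 = 20514.
And Σf = 456, Σd^3·f = 41402.
det = 4·20514 − 224² = 31880.
p = (456·20514 − 224·41402)/31880 = 10042/3985; q = (4·41402 − 224·456)/31880 = 7933/3985.

p = 2.520, q = 1.991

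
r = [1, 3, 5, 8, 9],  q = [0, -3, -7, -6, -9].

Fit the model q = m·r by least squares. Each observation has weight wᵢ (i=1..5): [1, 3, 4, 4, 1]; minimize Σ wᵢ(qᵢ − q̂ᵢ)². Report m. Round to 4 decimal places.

m = -0.9462

From the data, Σwᵢ·r·r = 465.
For XᵀWq: Σwᵢ·r·q = -440.
So XᵀWX·[m]ᵀ = XᵀWq: [[465]]·[m]ᵀ = [-440]ᵀ.
m = (-440)/465 = -0.946237.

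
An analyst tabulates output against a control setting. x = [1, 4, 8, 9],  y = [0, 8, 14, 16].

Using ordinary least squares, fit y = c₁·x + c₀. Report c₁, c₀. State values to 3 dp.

From the data, Σx·x = 162, Σx = 22, Σ1 = 4.
For Aᵀy: Σx·y = 288, Σy = 38.
Δ = 162·4 − 22² = 164.
c₁ = (288·4 − 22·38)/164 = 79/41; c₀ = (162·38 − 22·288)/164 = -45/41.

c₁ = 1.927, c₀ = -1.098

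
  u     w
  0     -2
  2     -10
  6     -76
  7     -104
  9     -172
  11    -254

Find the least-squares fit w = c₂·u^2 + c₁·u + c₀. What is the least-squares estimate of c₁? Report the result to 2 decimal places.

Compute the Gram sums: Σu^2·u^2 = 24915, Σu^2·u = 2627, Σu^2 = 291, Σu·u = 291, Σu = 35, Σ1 = 6.
Moment sums: Σu^2·w = -52538, Σu·w = -5546, Σw = -618.
Normal equations: [[24915, 2627, 291]; [2627, 291, 35]; [291, 35, 6]]·[c₂, c₁, c₀]ᵀ = [-52538, -5546, -618]ᵀ.
Inverting the 3×3 Gram matrix, [c₂, c₁, c₀]ᵀ = [-58213/27735, 1057/9245, -51872/27735]ᵀ.

c₁ = 0.11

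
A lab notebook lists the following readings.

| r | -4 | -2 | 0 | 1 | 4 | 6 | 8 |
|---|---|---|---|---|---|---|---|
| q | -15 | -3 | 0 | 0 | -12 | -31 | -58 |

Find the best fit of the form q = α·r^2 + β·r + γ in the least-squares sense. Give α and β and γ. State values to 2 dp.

The normal system XᵀX·[α, β, γ]ᵀ = Xᵀq is [[5921, 721, 137]; [721, 137, 13]; [137, 13, 7]]·[α, β, γ]ᵀ = [-5272, -632, -119]ᵀ.
Solving the 3×3 system (Gaussian elimination) gives α = -81887/86296, β = 1055/3752, γ = 45275/43148.

α = -0.95, β = 0.28, γ = 1.05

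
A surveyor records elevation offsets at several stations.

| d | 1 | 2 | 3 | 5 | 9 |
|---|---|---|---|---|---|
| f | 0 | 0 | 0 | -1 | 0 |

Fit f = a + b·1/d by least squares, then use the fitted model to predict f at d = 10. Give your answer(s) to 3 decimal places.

f̂ = -0.352

Compute the Gram sums: Σ1 = 5, Σ1/d = 193/90, Σ1/d·1/d = 11449/8100.
For Mᵀf: Σf = -1, Σ1/d·f = -1/5.
Normal equations: [[5, 193/90]; [193/90, 11449/8100]]·[a, b]ᵀ = [-1, -1/5]ᵀ.
Eliminating b: (11449/8100)·(row 1) − (193/90)·(row 2) gives (4999/2025)·a = (11449/8100)·(-1) − (193/90)·(-1/5) = -319/324, so a = -7975/19996.
Then b = ((-1/5) − (193/90)·(-7975/19996))/(11449/8100) = 4635/9998.
At d = 10: f̂ = (-7975/19996)·(1) + (4635/9998)·(1/10) = -1762/4999.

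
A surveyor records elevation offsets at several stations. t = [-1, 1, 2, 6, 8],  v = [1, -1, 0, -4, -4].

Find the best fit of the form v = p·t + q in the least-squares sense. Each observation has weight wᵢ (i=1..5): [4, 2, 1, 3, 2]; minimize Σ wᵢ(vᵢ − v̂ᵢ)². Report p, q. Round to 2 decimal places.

p = -0.61, q = 0.22

Setting ∂/∂p … = 0 gives: 246·p + 34·q = -142;  34·p + 12·q = -18.
(Σwᵢ·t·t = 246, Σwᵢ·t = 34, Σwᵢ·1 = 12, Σwᵢ·t·v = -142, Σwᵢ·v = -18.)
Eliminating q: 12·(row 1) − 34·(row 2) gives 1796·p = 12·(-142) − 34·(-18) = -1092, so p = -273/449.
Then q = ((-18) − 34·(-273/449))/12 = 100/449.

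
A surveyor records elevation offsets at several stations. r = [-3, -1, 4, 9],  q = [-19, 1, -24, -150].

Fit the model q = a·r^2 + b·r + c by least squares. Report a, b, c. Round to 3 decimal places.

a = -2.048, b = 1.331, c = 3.780

Normal-equation sums: Σr^2·r^2 = 6899, Σr^2·r = 765, Σr^2 = 107, Σr·r = 107, Σr = 9, Σ1 = 4.
And Σr^2·q = -12704, Σr·q = -1390, Σq = -192.
Normal equations: [[6899, 765, 107]; [765, 107, 9]; [107, 9, 4]]·[a, b, c]ᵀ = [-12704, -1390, -192]ᵀ.
Inverting the 3×3 Gram matrix, [a, b, c]ᵀ = [-61717/30140, 40127/30140, 28481/7535]ᵀ.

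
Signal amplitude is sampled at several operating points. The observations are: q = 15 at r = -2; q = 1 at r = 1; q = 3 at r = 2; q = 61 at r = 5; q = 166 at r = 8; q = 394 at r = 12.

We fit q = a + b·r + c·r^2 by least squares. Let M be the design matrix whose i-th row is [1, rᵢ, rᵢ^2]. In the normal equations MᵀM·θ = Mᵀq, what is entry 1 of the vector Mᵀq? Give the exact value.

Entry 1 ↔ basis 1, so (Mᵀq)_{1} = Σᵢ qᵢ = (1)·(15) + (1)·(1) + (1)·(3) + (1)·(61) + (1)·(166) + (1)·(394) = 640.

640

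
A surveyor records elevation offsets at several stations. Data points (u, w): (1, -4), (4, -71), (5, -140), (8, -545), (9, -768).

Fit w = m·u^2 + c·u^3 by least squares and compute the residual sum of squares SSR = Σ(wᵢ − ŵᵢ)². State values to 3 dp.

SSR = 12.295

The normal equations are: 11539·m + 95967·c = -101728;  95967·m + 813307·c = -860960.
Eliminating c: 813307·(row 1) − 95967·(row 2) gives 175084384·m = 813307·(-101728) − 95967·(-860960) = -112346176, so m = -3510818/5471387.
Then c = ((-860960) − 95967·(-3510818/5471387))/813307 = -5377702/5471387.
Residuals: -12997028/5471387, 11877539/5471387, -6010980/5471387, -3830139/5471387, 2695800/5471387; SSR = 67271398/5471387.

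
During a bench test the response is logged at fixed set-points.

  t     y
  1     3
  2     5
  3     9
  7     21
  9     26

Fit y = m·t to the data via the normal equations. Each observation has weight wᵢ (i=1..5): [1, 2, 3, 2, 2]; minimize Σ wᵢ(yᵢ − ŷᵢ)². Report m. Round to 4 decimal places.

Normal-equation sums: Σwᵢ·t·t = 296.
For AᵀWy: Σwᵢ·t·y = 866.
Normal equations: [[296]]·[m]ᵀ = [866]ᵀ.
Hence m = 866 / 296 ≈ 2.92568.

m = 2.9257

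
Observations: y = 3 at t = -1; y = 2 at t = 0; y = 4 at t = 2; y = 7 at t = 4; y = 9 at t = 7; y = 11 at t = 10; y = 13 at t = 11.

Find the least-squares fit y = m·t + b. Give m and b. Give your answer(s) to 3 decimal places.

From the data, Σt·t = 291, Σt = 33, Σ1 = 7.
And Σt·y = 349, Σy = 49.
Normal equations: [[291, 33]; [33, 7]]·[m, b]ᵀ = [349, 49]ᵀ.
Δ = 291·7 − 33² = 948.
m = (349·7 − 33·49)/948 = 413/474; b = (291·49 − 33·349)/948 = 457/158.

m = 0.871, b = 2.892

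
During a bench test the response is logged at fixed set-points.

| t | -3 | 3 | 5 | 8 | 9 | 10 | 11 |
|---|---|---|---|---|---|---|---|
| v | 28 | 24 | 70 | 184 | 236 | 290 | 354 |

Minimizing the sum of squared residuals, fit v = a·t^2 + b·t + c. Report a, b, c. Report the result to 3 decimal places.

Normal-equation sums: Σt^2·t^2 = 36085, Σt^2·t = 3697, Σt^2 = 409, Σt·t = 409, Σt = 43, Σ1 = 7.
Moment sums: Σt^2·v = 104944, Σt·v = 10728, Σv = 1186.
XᵀX·[a, b, c]ᵀ = Xᵀv becomes [[36085, 3697, 409]; [3697, 409, 43]; [409, 43, 7]]·[a, b, c]ᵀ = [104944, 10728, 1186]ᵀ.
Solving the 3×3 system (Gaussian elimination) gives a = 633415/211323, b = -157609/211323, c = -79070/70441.

a = 2.997, b = -0.746, c = -1.122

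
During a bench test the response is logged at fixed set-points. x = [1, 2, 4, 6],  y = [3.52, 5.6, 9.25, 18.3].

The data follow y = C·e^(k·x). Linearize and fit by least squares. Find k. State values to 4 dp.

k = 0.3171

Linearized form: ln y = k·x + ln C. From the 4 transformed points,
Σx = 13.0000, Σ(x)² = 57.0000, Σln y = 8.1128, Σx·ln y = 31.0439.
Normal system: [[57.0000, 13.0000]; [13.0000, 4]]·[k, ln C]ᵀ = [31.0439, 8.1128]ᵀ.
Slope k = (n·Σx·ln y − Σx·Σln y)/(n·Σ(x)² − (Σx)²) = (4·31.0439 − 13.0000·8.1128)/59.0000 = 0.31712; ln C = (Σln y − k·Σx)/n = 0.99756.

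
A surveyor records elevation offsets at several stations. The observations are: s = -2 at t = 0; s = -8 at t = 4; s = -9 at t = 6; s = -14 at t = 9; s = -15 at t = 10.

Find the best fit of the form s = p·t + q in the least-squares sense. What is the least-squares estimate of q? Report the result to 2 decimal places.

q = -2.12

Compute the Gram sums: Σt·t = 233, Σt = 29, Σ1 = 5.
For Mᵀs: Σt·s = -362, Σs = -48.
So MᵀM·[p, q]ᵀ = Mᵀs: [[233, 29]; [29, 5]]·[p, q]ᵀ = [-362, -48]ᵀ.
Eliminating q: 5·(row 1) − 29·(row 2) gives 324·p = 5·(-362) − 29·(-48) = -418, so p = -209/162.
Then q = ((-48) − 29·(-209/162))/5 = -343/162.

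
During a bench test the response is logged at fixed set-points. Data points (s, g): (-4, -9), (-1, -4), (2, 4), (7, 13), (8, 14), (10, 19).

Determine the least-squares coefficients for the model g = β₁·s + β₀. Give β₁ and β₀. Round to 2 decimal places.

β₁ = 1.99, β₀ = -1.13

Sums needed: Σs·s = 234, Σs = 22, Σ1 = 6.
Moment sums: Σs·g = 441, Σg = 37.
Eliminating β₀: 6·(row 1) − 22·(row 2) gives 920·β₁ = 6·441 − 22·37 = 1832, so β₁ = 229/115.
Then β₀ = (37 − 22·(229/115))/6 = -261/230.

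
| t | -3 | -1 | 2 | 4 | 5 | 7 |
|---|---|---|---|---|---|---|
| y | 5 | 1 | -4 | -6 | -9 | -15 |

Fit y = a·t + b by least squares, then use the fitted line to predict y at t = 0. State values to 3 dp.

Forming MᵀM = [[104, 14]; [14, 6]] and Mᵀy = [-198, -28]ᵀ gives MᵀM·[a, b]ᵀ = Mᵀy.
det = 104·6 − 14² = 428.
a = ((-198)·6 − 14·(-28))/428 = -199/107; b = (104·(-28) − 14·(-198))/428 = -35/107.
At t = 0: ŷ = (-199/107)·(0) + (-35/107)·(1) = -35/107.

ŷ = -0.327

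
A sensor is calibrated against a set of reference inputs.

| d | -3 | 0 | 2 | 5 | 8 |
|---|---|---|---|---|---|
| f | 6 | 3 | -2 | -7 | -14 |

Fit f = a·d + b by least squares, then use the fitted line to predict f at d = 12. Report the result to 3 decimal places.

f̂ = -20.557

With design matrix M, MᵀM = [[102, 12]; [12, 5]] and Mᵀf = [-169, -14]ᵀ.
Eliminating b: 5·(row 1) − 12·(row 2) gives 366·a = 5·(-169) − 12·(-14) = -677, so a = -677/366.
Then b = ((-14) − 12·(-677/366))/5 = 100/61.
At d = 12: f̂ = (-677/366)·(12) + (100/61)·(1) = -1254/61.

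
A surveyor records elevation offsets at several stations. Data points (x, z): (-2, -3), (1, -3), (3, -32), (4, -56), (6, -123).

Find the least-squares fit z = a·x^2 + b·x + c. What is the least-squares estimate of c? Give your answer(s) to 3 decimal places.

c = 3.424

Entries of MᵀM: Σx^2·x^2 = 1650, Σx^2·x = 300, Σx^2 = 66, Σx·x = 66, Σx = 12, Σ1 = 5.
Right-hand side: Σx^2·z = -5627, Σx·z = -1055, Σz = -217.
MᵀM·[a, b, c]ᵀ = Mᵀz becomes [[1650, 300, 66]; [300, 66, 12]; [66, 12, 5]]·[a, b, c]ᵀ = [-5627, -1055, -217]ᵀ.
Solving the 3×3 system (Gaussian elimination) gives a = -7535/2478, b = -39/14, c = 202/59.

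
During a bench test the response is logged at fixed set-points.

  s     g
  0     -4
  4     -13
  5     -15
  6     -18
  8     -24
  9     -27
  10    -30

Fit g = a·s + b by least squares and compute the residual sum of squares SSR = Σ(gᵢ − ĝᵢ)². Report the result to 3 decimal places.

Normal-equation sums: Σs·s = 322, Σs = 42, Σ1 = 7.
For Mᵀg: Σs·g = -970, Σg = -131.
So MᵀM·[a, b]ᵀ = Mᵀg: [[322, 42]; [42, 7]]·[a, b]ᵀ = [-970, -131]ᵀ.
Δ = 322·7 − 42² = 490.
a = ((-970)·7 − 42·(-131))/490 = -92/35; b = (322·(-131) − 42·(-970))/490 = -103/35.
Residuals: -37/35, 16/35, 38/35, 5/7, -1/35, -2/5, -27/35; SSR = 132/35.

SSR = 3.771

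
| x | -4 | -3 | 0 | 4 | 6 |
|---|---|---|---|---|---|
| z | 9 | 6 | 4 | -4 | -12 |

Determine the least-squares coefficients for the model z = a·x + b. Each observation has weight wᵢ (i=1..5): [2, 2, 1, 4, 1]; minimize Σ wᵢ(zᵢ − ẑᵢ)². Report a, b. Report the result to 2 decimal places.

a = -1.73, b = 1.99

The normal system MᵀWM·[a, b]ᵀ = MᵀWz is [[150, 8]; [8, 10]]·[a, b]ᵀ = [-244, 6]ᵀ.
det = 150·10 − 8² = 1436.
a = ((-244)·10 − 8·6)/1436 = -622/359; b = (150·6 − 8·(-244))/1436 = 713/359.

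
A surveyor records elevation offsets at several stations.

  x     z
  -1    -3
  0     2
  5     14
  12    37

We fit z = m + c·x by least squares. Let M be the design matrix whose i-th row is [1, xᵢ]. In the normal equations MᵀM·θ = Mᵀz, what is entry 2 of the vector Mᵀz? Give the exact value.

517

Entry 2 ↔ basis x, so (Mᵀz)_{2} = Σᵢ (x)·zᵢ = (-1)·(-3) + (0)·(2) + (5)·(14) + (12)·(37) = 517.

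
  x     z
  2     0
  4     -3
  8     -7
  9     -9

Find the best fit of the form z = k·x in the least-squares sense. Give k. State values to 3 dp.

Entries of MᵀM: Σx·x = 165.
For Mᵀz: Σx·z = -149.
Hence k = -149 / 165 ≈ -0.90303.

k = -0.903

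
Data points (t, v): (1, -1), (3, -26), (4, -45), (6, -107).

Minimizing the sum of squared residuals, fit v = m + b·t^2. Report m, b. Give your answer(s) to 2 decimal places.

m = 2.06, b = -3.02

Sums needed: Σ1 = 4, Σt^2 = 62, Σt^2·t^2 = 1634.
Right-hand side: Σv = -179, Σt^2·v = -4807.
Normal equations: [[4, 62]; [62, 1634]]·[m, b]ᵀ = [-179, -4807]ᵀ.
Eliminating b: 1634·(row 1) − 62·(row 2) gives 2692·m = 1634·(-179) − 62·(-4807) = 5548, so m = 1387/673.
Then b = ((-4807) − 62·(1387/673))/1634 = -4065/1346.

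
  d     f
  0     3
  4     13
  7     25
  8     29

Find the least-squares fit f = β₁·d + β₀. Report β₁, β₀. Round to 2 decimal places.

β₁ = 3.26, β₀ = 1.99

The normal equations are: 129·β₁ + 19·β₀ = 459;  19·β₁ + 4·β₀ = 70.
(Σd·d = 129, Σd = 19, Σ1 = 4, Σd·f = 459, Σf = 70.)
Δ = 129·4 − 19² = 155.
β₁ = (459·4 − 19·70)/155 = 506/155; β₀ = (129·70 − 19·459)/155 = 309/155.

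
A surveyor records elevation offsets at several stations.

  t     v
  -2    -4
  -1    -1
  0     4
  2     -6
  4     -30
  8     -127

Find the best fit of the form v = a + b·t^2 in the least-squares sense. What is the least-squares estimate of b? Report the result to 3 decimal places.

b = -2.028

Normal-equation sums: Σ1 = 6, Σt^2 = 89, Σt^2·t^2 = 4385.
And Σv = -164, Σt^2·v = -8649.
Δ = 6·4385 − 89² = 18389.
a = ((-164)·4385 − 89·(-8649))/18389 = 50621/18389; b = (6·(-8649) − 89·(-164))/18389 = -37298/18389.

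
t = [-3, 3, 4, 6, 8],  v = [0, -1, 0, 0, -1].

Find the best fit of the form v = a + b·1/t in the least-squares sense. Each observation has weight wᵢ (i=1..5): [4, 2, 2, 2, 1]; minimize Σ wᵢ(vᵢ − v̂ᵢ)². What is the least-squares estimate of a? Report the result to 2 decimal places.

The normal equations are: 11·a + (7/24)·b = -3;  (7/24)·a + (497/576)·b = -19/24.
(Σwᵢ·1 = 11, Σwᵢ·1/t = 7/24, Σwᵢ·1/t·1/t = 497/576, Σwᵢ·v = -3, Σwᵢ·1/t·v = -19/24.)
Δ = 11·(497/576) − (7/24)² = 301/32.
a = ((-3)·(497/576) − (7/24)·(-19/24))/(301/32) = -97/387; b = (11·(-19/24) − (7/24)·(-3))/(301/32) = -752/903.

a = -0.25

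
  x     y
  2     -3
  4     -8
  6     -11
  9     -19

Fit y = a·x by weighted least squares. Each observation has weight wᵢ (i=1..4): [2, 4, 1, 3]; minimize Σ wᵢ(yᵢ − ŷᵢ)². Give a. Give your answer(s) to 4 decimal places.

The normal equations are: 351·a = -719.
(Σwᵢ·x·x = 351, Σwᵢ·x·y = -719.)
a = (-719)/351 = -2.04843.

a = -2.0484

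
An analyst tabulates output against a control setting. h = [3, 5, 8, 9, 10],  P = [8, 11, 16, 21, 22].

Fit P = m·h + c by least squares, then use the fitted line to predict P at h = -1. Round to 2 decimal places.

Forming AᵀA = [[279, 35]; [35, 5]] and AᵀP = [616, 78]ᵀ gives AᵀA·[m, c]ᵀ = AᵀP.
Eliminating c: 5·(row 1) − 35·(row 2) gives 170·m = 5·616 − 35·78 = 350, so m = 35/17.
Then c = (78 − 35·(35/17))/5 = 101/85.
At h = -1: P̂ = (35/17)·(-1) + (101/85)·(1) = -74/85.

P̂ = -0.87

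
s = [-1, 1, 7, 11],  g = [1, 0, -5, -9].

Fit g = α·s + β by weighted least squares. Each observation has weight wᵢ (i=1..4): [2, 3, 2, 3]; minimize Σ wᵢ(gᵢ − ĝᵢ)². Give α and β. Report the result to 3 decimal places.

With design matrix X, XᵀWX = [[466, 48]; [48, 10]] and XᵀWg = [-369, -35]ᵀ.
Eliminating β: 10·(row 1) − 48·(row 2) gives 2356·α = 10·(-369) − 48·(-35) = -2010, so α = -1005/1178.
Then β = ((-35) − 48·(-1005/1178))/10 = 701/1178.

α = -0.853, β = 0.595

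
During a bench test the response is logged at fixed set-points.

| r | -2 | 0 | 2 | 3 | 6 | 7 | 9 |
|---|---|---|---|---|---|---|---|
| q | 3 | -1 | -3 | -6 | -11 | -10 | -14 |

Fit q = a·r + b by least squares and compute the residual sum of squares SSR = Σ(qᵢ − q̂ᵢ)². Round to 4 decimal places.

The normal system XᵀX·[a, b]ᵀ = Xᵀq is [[183, 25]; [25, 7]]·[a, b]ᵀ = [-292, -42]ᵀ.
Δ = 183·7 − 25² = 656.
a = ((-292)·7 − 25·(-42))/656 = -497/328; b = (183·(-42) − 25·(-292))/656 = -193/328.
Residuals: 183/328, -135/328, 203/328, -71/82, -433/328, 49/41, 37/164; SSR = 793/164.

SSR = 4.8354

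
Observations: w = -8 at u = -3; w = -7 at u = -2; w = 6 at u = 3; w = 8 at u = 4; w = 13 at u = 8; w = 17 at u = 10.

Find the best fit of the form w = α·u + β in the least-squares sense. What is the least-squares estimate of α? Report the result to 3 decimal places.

α = 1.961

Entries of MᵀM: Σu·u = 202, Σu = 20, Σ1 = 6.
And Σu·w = 362, Σw = 29.
det = 202·6 − 20² = 812.
α = (362·6 − 20·29)/812 = 398/203; β = (202·29 − 20·362)/812 = -691/406.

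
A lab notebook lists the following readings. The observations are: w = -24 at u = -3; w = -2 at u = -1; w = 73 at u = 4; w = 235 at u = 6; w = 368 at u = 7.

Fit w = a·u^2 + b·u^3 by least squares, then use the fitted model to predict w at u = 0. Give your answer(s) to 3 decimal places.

ŵ = 0.000

Entries of XᵀX: Σu^2·u^2 = 4035, Σu^2·u^3 = 25363, Σu^3·u^3 = 169131.
Moment sums: Σu^2·w = 27442, Σu^3·w = 182306.
Determinant 4035·169131 − 25363² = 39161816.
a = (27442·169131 − 25363·182306)/39161816 = 2183228/4895227; b = (4035·182306 − 25363·27442)/39161816 = 4949158/4895227.
At u = 0: ŵ = (2183228/4895227)·(0) + (4949158/4895227)·(0) = 0.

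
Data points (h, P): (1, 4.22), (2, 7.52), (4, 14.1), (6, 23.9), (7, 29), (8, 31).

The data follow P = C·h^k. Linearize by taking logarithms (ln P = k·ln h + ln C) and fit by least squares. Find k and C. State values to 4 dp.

Taking logs, ln P = k·ln h + ln C, so regress ln P on ln h.
Σln h = 7.8966, Σ(ln h)² = 13.7233, Σln P = 16.0787, Σln h·ln P = 24.4469.
Normal system: [[13.7233, 7.8966]; [7.8966, 6]]·[k, ln C]ᵀ = [24.4469, 16.0787]ᵀ.
Solving (det = 19.9843): k = 0.98652, ln C = 1.38144, so C = exp(1.38144) = 3.98065.

k = 0.9865, C = 3.9806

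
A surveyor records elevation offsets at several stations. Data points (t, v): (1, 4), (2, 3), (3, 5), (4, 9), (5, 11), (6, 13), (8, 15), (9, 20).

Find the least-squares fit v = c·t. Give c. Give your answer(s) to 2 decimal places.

Forming AᵀA = [[236]] and Aᵀv = [494]ᵀ gives AᵀA·[c]ᵀ = Aᵀv.
c = 494/236 = 2.09322.

c = 2.09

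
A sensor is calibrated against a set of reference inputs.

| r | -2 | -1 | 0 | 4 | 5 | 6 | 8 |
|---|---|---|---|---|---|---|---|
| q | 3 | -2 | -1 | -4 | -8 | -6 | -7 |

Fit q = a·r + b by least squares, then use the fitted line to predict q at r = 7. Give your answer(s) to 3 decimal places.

q̂ = -7.328

Normal-equation sums: Σr·r = 146, Σr = 20, Σ1 = 7.
Right-hand side: Σr·q = -152, Σq = -25.
Δ = 146·7 − 20² = 622.
a = ((-152)·7 − 20·(-25))/622 = -282/311; b = (146·(-25) − 20·(-152))/622 = -305/311.
At r = 7: q̂ = (-282/311)·(7) + (-305/311)·(1) = -2279/311.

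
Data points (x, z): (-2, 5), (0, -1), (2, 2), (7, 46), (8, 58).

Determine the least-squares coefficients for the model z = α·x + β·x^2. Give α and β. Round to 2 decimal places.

α = -0.55, β = 0.99

The normal equations are: 121·α + 855·β = 780;  855·α + 6529·β = 5994.
Determinant 121·6529 − 855² = 58984.
α = (780·6529 − 855·5994)/58984 = -16125/29492; β = (121·5994 − 855·780)/58984 = 29187/29492.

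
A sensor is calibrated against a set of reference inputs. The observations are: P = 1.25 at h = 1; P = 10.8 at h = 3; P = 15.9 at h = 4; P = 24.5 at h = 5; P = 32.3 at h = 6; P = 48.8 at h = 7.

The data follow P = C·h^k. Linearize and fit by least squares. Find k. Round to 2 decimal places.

Taking logs, ln P = k·ln h + ln C, so regress ln P on ln h.
AᵀA = [[12.7160, 7.8320]; [7.8320, 6]], rhs = [25.3889, 15.9305]ᵀ  (here Σln h = 7.8320, Σ(ln h)² = 12.7160, Σln P = 15.9305, Σln h·ln P = 25.3889).
Solving (det = 14.9557): k = 1.84314, ln C = 0.24916.

k = 1.84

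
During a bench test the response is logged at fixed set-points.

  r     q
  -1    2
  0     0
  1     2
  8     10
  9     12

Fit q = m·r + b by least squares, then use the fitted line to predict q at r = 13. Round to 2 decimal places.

With design matrix A, AᵀA = [[147, 17]; [17, 5]] and Aᵀq = [188, 26]ᵀ.
Eliminating b: 5·(row 1) − 17·(row 2) gives 446·m = 5·188 − 17·26 = 498, so m = 249/223.
Then b = (26 − 17·(249/223))/5 = 313/223.
At r = 13: q̂ = (249/223)·(13) + (313/223)·(1) = 3550/223.

q̂ = 15.92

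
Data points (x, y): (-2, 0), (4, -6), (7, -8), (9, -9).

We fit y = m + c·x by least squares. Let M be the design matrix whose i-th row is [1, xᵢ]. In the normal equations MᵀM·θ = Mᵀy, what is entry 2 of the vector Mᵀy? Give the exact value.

Entry 2 ↔ basis x, so (Mᵀy)_{2} = Σᵢ (x)·yᵢ = (-2)·(0) + (4)·(-6) + (7)·(-8) + (9)·(-9) = -161.

-161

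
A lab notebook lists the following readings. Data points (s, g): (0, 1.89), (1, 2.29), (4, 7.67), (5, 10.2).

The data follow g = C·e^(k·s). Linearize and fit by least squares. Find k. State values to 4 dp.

Let Y = ln g. Fitting Y = k·s + ln C by least squares:
XᵀX = [[42.0000, 10.0000]; [10.0000, 4]], rhs = [20.5898, 5.8248]ᵀ  (here Σs = 10.0000, Σ(s)² = 42.0000, Σln g = 5.8248, Σs·ln g = 20.5898).
Slope k = (n·Σs·ln g − Σs·Σln g)/(n·Σ(s)² − (Σs)²) = (4·20.5898 − 10.0000·5.8248)/68.0000 = 0.35457; ln C = (Σln g − k·Σs)/n = 0.56979.

k = 0.3546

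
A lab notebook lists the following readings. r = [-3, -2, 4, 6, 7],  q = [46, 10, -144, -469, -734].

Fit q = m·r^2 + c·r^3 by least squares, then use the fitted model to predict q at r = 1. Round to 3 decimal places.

Entries of MᵀM: Σr^2·r^2 = 4050, Σr^2·r^3 = 25332, Σr^3·r^3 = 169194.
For Mᵀq: Σr^2·q = -54700, Σr^3·q = -363604.
So MᵀM·[m, c]ᵀ = Mᵀq: [[4050, 25332]; [25332, 169194]]·[m, c]ᵀ = [-54700, -363604]ᵀ.
Eliminating c: 169194·(row 1) − 25332·(row 2) gives 43525476·m = 169194·(-54700) − 25332·(-363604) = -44095272, so m = -3674606/3627123.
Then c = ((-363604) − 25332·(-3674606/3627123))/169194 = -7244650/3627123.
At r = 1: q̂ = (-3674606/3627123)·(1) + (-7244650/3627123)·(1) = -3639752/1209041.

q̂ = -3.010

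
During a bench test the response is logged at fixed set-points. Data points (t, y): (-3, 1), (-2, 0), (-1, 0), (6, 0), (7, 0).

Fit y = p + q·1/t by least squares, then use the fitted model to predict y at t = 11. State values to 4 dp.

ŷ = 0.1880

Compute the Gram sums: Σ1 = 5, Σ1/t = -32/21, Σ1/t·1/t = 1243/882.
Moment sums: Σy = 1, Σ1/t·y = -1/3.
Normal equations: [[5, -32/21]; [-32/21, 1243/882]]·[p, q]ᵀ = [1, -1/3]ᵀ.
Eliminating q: (1243/882)·(row 1) − (-32/21)·(row 2) gives (463/98)·p = (1243/882)·1 − (-32/21)·(-1/3) = 265/294, so p = 265/1389.
Then q = ((-1/3) − (-32/21)·(265/1389))/(1243/882) = -14/463.
At t = 11: ŷ = (265/1389)·(1) + (-14/463)·(1/11) = 2873/15279.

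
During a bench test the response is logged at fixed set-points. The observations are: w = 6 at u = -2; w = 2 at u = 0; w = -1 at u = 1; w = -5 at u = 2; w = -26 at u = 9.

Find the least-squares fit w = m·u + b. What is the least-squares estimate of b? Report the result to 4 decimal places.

Setting ∂/∂m … = 0 gives: 90·m + 10·b = -257;  10·m + 5·b = -24.
(Σu·u = 90, Σu = 10, Σ1 = 5, Σu·w = -257, Σw = -24.)
Determinant 90·5 − 10² = 350.
m = ((-257)·5 − 10·(-24))/350 = -209/70; b = (90·(-24) − 10·(-257))/350 = 41/35.

b = 1.1714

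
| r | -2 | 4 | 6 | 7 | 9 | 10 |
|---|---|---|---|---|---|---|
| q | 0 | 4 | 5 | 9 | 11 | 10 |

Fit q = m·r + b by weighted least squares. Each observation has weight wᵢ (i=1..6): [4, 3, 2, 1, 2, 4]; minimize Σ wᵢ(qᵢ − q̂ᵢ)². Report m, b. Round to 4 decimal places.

m = 0.8850, b = 1.3322

Forming AᵀWA = [[747, 81]; [81, 16]] and AᵀWq = [769, 93]ᵀ gives AᵀWA·[m, b]ᵀ = AᵀWq.
det = 747·16 − 81² = 5391.
m = (769·16 − 81·93)/5391 = 4771/5391; b = (747·93 − 81·769)/5391 = 798/599.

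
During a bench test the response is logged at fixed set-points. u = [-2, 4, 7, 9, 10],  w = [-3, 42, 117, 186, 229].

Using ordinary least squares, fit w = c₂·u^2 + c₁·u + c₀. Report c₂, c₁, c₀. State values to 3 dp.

The normal system XᵀX·[c₂, c₁, c₀]ᵀ = Xᵀw is [[19234, 2128, 250]; [2128, 250, 28]; [250, 28, 5]]·[c₂, c₁, c₀]ᵀ = [44359, 4957, 571]ᵀ.
Row-reducing yields c₂ = 160463/81354, c₁ = 3103/894, c₀ = -52302/13559.

c₂ = 1.972, c₁ = 3.471, c₀ = -3.857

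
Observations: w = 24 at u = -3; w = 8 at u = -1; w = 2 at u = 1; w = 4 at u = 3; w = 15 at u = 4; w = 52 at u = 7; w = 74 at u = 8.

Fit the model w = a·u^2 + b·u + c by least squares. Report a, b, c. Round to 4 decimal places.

The normal system XᵀX·[a, b, c]ᵀ = Xᵀw is [[6917, 919, 149]; [919, 149, 19]; [149, 19, 7]]·[a, b, c]ᵀ = [7786, 950, 179]ᵀ.
Solving the 3×3 system (Gaussian elimination) gives a = 86641/58408, b = -179345/58408, c = 68077/29204.

a = 1.4834, b = -3.0706, c = 2.3311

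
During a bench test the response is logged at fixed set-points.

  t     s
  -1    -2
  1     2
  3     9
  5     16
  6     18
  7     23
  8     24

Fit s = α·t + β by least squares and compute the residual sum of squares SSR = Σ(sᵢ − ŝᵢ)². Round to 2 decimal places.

SSR = 5.39

Sums needed: Σt·t = 185, Σt = 29, Σ1 = 7.
And Σt·s = 572, Σs = 90.
XᵀX·[α, β]ᵀ = Xᵀs becomes [[185, 29]; [29, 7]]·[α, β]ᵀ = [572, 90]ᵀ.
Eliminating β: 7·(row 1) − 29·(row 2) gives 454·α = 7·572 − 29·90 = 1394, so α = 697/227.
Then β = (90 − 29·(697/227))/7 = 31/227.
Residuals: 212/227, -274/227, -79/227, 116/227, -127/227, 311/227, -159/227; SSR = 1224/227.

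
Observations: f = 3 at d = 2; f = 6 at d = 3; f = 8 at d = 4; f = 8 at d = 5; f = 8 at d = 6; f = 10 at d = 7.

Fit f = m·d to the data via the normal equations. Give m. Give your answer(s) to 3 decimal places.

Setting ∂/∂m … = 0 gives: 139·m = 214.
(Σd·d = 139, Σd·f = 214.)
m = 214/139 = 1.53957.

m = 1.540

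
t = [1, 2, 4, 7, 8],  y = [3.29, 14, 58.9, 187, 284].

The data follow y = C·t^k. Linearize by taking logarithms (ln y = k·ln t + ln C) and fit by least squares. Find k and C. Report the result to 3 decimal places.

k = 2.115, C = 3.240

Taking logs, ln y = k·ln t + ln C, so regress ln y on ln t.
Over the data: Σln t = 6.1048, Σ(ln t)² = 10.5129, Σln y = 18.7859, Σln t·ln y = 29.4055.
Normal system: [[10.5129, 6.1048]; [6.1048, 5]]·[k, ln C]ᵀ = [29.4055, 18.7859]ᵀ.
Δ = 10.5129·5 − (6.1048)² = 15.2960; k = (29.4055·5 − 6.1048·18.7859)/15.2960 = 2.11453, ln C = (10.5129·18.7859 − 6.1048·29.4055)/15.2960 = 1.17542, so C = exp(1.17542) = 3.23951.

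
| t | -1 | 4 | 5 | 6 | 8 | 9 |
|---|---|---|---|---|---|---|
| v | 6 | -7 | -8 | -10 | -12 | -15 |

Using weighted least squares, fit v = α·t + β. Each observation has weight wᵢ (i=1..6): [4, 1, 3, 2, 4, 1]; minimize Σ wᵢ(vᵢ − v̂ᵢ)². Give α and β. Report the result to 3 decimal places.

Sums needed: Σwᵢ·t·t = 504, Σwᵢ·t = 68, Σwᵢ·1 = 15.
Right-hand side: Σwᵢ·t·v = -811, Σwᵢ·v = -90.
XᵀWX·[α, β]ᵀ = XᵀWv becomes [[504, 68]; [68, 15]]·[α, β]ᵀ = [-811, -90]ᵀ.
Determinant 504·15 − 68² = 2936.
α = ((-811)·15 − 68·(-90))/2936 = -6045/2936; β = (504·(-90) − 68·(-811))/2936 = 2447/734.

α = -2.059, β = 3.334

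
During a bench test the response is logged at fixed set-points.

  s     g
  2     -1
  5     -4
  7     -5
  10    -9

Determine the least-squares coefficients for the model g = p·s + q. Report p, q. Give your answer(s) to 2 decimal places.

Entries of AᵀA: Σs·s = 178, Σs = 24, Σ1 = 4.
Right-hand side: Σs·g = -147, Σg = -19.
Determinant 178·4 − 24² = 136.
p = ((-147)·4 − 24·(-19))/136 = -33/34; q = (178·(-19) − 24·(-147))/136 = 73/68.

p = -0.97, q = 1.07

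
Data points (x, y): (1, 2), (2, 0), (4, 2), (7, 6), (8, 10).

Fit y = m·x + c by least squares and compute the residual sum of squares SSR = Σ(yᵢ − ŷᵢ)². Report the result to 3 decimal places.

SSR = 11.957

Setting ∂/∂m … = 0 gives: 134·m + 22·c = 132;  22·m + 5·c = 20.
(Σx·x = 134, Σx = 22, Σ1 = 5, Σx·y = 132, Σy = 20.)
Δ = 134·5 − 22² = 186.
m = (132·5 − 22·20)/186 = 110/93; c = (134·20 − 22·132)/186 = -112/93.
Residuals: 188/93, -36/31, -142/93, -100/93, 54/31; SSR = 1112/93.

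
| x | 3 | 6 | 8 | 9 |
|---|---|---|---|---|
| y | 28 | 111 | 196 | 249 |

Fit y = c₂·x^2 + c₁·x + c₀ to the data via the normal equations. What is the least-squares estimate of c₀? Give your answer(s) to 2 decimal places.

c₀ = 0.79

The normal system AᵀA·[c₂, c₁, c₀]ᵀ = Aᵀy is [[12034, 1484, 190]; [1484, 190, 26]; [190, 26, 4]]·[c₂, c₁, c₀]ᵀ = [36961, 4559, 584]ᵀ.
Solving the 3×3 system (Gaussian elimination) gives c₂ = 203/66, c₁ = -3/22, c₀ = 26/33.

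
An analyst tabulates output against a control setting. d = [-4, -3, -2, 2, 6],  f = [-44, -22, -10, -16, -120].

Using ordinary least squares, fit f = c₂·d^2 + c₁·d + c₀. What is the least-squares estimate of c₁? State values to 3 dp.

MᵀM·[c₂, c₁, c₀]ᵀ = Mᵀf reads: 1665·c₂ + 125·c₁ + 69·c₀ = -5326;  125·c₂ + 69·c₁ + (-1)·c₀ = -490;  69·c₂ + (-1)·c₁ + 5·c₀ = -212.
(Σd^2·d^2 = 1665, Σd^2·d = 125, Σd^2 = 69, Σd·d = 69, Σd = -1, Σ1 = 5, Σd^2·f = -5326, Σd·f = -490, Σf = -212.)
Row-reducing yields c₂ = -114063/37219, c₁ = -57899/37219, c₀ = -2228/5317.

c₁ = -1.556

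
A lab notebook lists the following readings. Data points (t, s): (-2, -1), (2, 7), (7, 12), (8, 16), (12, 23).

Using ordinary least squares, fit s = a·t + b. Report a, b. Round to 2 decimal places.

a = 1.65, b = 2.51

With design matrix M, MᵀM = [[265, 27]; [27, 5]] and Mᵀs = [504, 57]ᵀ.
Eliminating b: 5·(row 1) − 27·(row 2) gives 596·a = 5·504 − 27·57 = 981, so a = 981/596.
Then b = (57 − 27·(981/596))/5 = 1497/596.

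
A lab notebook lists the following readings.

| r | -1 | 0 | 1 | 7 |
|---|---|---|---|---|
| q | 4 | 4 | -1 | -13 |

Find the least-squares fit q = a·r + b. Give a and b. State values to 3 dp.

From the data, Σr·r = 51, Σr = 7, Σ1 = 4.
Right-hand side: Σr·q = -96, Σq = -6.
Normal equations: [[51, 7]; [7, 4]]·[a, b]ᵀ = [-96, -6]ᵀ.
Eliminating b: 4·(row 1) − 7·(row 2) gives 155·a = 4·(-96) − 7·(-6) = -342, so a = -342/155.
Then b = ((-6) − 7·(-342/155))/4 = 366/155.

a = -2.206, b = 2.361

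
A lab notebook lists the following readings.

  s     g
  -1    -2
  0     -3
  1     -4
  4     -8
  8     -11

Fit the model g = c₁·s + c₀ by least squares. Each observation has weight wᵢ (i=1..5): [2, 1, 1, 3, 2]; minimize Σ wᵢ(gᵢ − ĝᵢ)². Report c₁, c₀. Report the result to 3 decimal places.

Entries of MᵀWM: Σwᵢ·s·s = 179, Σwᵢ·s = 27, Σwᵢ·1 = 9.
Moment sums: Σwᵢ·s·g = -272, Σwᵢ·g = -57.
Eliminating c₀: 9·(row 1) − 27·(row 2) gives 882·c₁ = 9·(-272) − 27·(-57) = -909, so c₁ = -101/98.
Then c₀ = ((-57) − 27·(-101/98))/9 = -953/294.

c₁ = -1.031, c₀ = -3.241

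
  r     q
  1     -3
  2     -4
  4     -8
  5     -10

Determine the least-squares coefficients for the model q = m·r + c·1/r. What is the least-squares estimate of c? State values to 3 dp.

c = -0.909

Entries of MᵀM: Σr·r = 46, Σr·1/r = 4, Σ1/r·1/r = 541/400.
And Σr·q = -93, Σ1/r·q = -9.
Determinant 46·(541/400) − 4² = 9243/200.
m = ((-93)·(541/400) − 4·(-9))/(9243/200) = -11971/6162; c = (46·(-9) − 4·(-93))/(9243/200) = -2800/3081.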